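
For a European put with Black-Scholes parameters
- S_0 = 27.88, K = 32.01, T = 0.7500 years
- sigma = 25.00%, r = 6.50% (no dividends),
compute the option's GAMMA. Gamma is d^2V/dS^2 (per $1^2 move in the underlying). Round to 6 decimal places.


d1 = -0.3046158591; d2 = -0.5211222100
phi(d1) = 0.3808559939; exp(-qT) = 1.0000000000; exp(-rT) = 0.9524192047
Gamma = exp(-qT) * phi(d1) / (S * sigma * sqrt(T)) = 1.0000000000 * 0.3808559939 / (27.8800 * 0.2500 * 0.8660254038) = 0.063095

Answer: Gamma = 0.063095


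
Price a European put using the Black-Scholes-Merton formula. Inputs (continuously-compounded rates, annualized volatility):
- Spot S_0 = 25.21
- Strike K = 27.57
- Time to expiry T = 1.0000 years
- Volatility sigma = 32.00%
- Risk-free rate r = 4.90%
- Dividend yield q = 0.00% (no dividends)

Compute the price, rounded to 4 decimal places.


d1 = (ln(S/K) + (r - q + 0.5*sigma^2) * T) / (sigma * sqrt(T)) = 0.03347661
d2 = d1 - sigma * sqrt(T) = -0.28652339
exp(-rT) = 0.95218113; exp(-qT) = 1.00000000
P = K * exp(-rT) * N(-d2) - S_0 * exp(-qT) * N(-d1)
N(-d1) = 0.48664726; N(-d2) = 0.61276136
P = 27.5700 * 0.95218113 * 0.61276136 - 25.2100 * 1.00000000 * 0.48664726 = 3.8176

Answer: Price = 3.8176


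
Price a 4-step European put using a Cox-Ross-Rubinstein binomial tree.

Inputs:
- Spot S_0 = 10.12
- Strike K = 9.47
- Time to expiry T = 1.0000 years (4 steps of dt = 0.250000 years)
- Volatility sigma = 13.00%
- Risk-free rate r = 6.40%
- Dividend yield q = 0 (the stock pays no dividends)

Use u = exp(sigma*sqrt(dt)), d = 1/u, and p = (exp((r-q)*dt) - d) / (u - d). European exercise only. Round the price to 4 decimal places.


dt = T/N = 0.250000
u = exp(sigma*sqrt(dt)) = 1.067159; d = 1/u = 0.937067
p = (exp((r-q)*dt) - d) / (u - d) = 0.607735
Discount per step: exp(-r*dt) = 0.984127
Stock lattice S(k, i) with i counting down-moves:
  k=0: S(0,0) = 10.1200
  k=1: S(1,0) = 10.7996; S(1,1) = 9.4831
  k=2: S(2,0) = 11.5249; S(2,1) = 10.1200; S(2,2) = 8.8863
  k=3: S(3,0) = 12.2989; S(3,1) = 10.7996; S(3,2) = 9.4831; S(3,3) = 8.3271
  k=4: S(4,0) = 13.1249; S(4,1) = 11.5249; S(4,2) = 10.1200; S(4,3) = 8.8863; S(4,4) = 7.8030
Terminal payoffs V(N, i) = max(K - S_T, 0):
  V(4,0) = 0.000000; V(4,1) = 0.000000; V(4,2) = 0.000000; V(4,3) = 0.583674; V(4,4) = 1.666958
Backward induction: V(k, i) = exp(-r*dt) * [p * V(k+1, i) + (1-p) * V(k+1, i+1)].
  V(3,0) = exp(-r*dt) * [p*0.000000 + (1-p)*0.000000] = 0.000000
  V(3,1) = exp(-r*dt) * [p*0.000000 + (1-p)*0.000000] = 0.000000
  V(3,2) = exp(-r*dt) * [p*0.000000 + (1-p)*0.583674] = 0.225321
  V(3,3) = exp(-r*dt) * [p*0.583674 + (1-p)*1.666958] = 0.992599
  V(2,0) = exp(-r*dt) * [p*0.000000 + (1-p)*0.000000] = 0.000000
  V(2,1) = exp(-r*dt) * [p*0.000000 + (1-p)*0.225321] = 0.086982
  V(2,2) = exp(-r*dt) * [p*0.225321 + (1-p)*0.992599] = 0.517943
  V(1,0) = exp(-r*dt) * [p*0.000000 + (1-p)*0.086982] = 0.033579
  V(1,1) = exp(-r*dt) * [p*0.086982 + (1-p)*0.517943] = 0.251969
  V(0,0) = exp(-r*dt) * [p*0.033579 + (1-p)*0.251969] = 0.117353

Answer: Price = V(0,0) = 0.1174


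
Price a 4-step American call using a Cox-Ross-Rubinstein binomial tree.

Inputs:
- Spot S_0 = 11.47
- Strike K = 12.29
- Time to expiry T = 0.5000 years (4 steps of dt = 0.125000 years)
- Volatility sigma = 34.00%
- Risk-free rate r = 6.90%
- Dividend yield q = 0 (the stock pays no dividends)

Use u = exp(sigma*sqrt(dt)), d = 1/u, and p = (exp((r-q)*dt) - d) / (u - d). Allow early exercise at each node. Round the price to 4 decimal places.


dt = T/N = 0.125000
u = exp(sigma*sqrt(dt)) = 1.127732; d = 1/u = 0.886736
p = (exp((r-q)*dt) - d) / (u - d) = 0.505928
Discount per step: exp(-r*dt) = 0.991412
Stock lattice S(k, i) with i counting down-moves:
  k=0: S(0,0) = 11.4700
  k=1: S(1,0) = 12.9351; S(1,1) = 10.1709
  k=2: S(2,0) = 14.5873; S(2,1) = 11.4700; S(2,2) = 9.0189
  k=3: S(3,0) = 16.4506; S(3,1) = 12.9351; S(3,2) = 10.1709; S(3,3) = 7.9974
  k=4: S(4,0) = 18.5518; S(4,1) = 14.5873; S(4,2) = 11.4700; S(4,3) = 9.0189; S(4,4) = 7.0915
Terminal payoffs V(N, i) = max(S_T - K, 0):
  V(4,0) = 6.261813; V(4,1) = 2.297299; V(4,2) = 0.000000; V(4,3) = 0.000000; V(4,4) = 0.000000
Backward induction: V(k, i) = exp(-r*dt) * [p * V(k+1, i) + (1-p) * V(k+1, i+1)]; then take max(V_cont, immediate exercise) for American.
  V(3,0) = exp(-r*dt) * [p*6.261813 + (1-p)*2.297299] = 4.266103; exercise = 4.160558; V(3,0) = max -> 4.266103
  V(3,1) = exp(-r*dt) * [p*2.297299 + (1-p)*0.000000] = 1.152286; exercise = 0.645081; V(3,1) = max -> 1.152286
  V(3,2) = exp(-r*dt) * [p*0.000000 + (1-p)*0.000000] = 0.000000; exercise = 0.000000; V(3,2) = max -> 0.000000
  V(3,3) = exp(-r*dt) * [p*0.000000 + (1-p)*0.000000] = 0.000000; exercise = 0.000000; V(3,3) = max -> 0.000000
  V(2,0) = exp(-r*dt) * [p*4.266103 + (1-p)*1.152286] = 2.704228; exercise = 2.297299; V(2,0) = max -> 2.704228
  V(2,1) = exp(-r*dt) * [p*1.152286 + (1-p)*0.000000] = 0.577967; exercise = 0.000000; V(2,1) = max -> 0.577967
  V(2,2) = exp(-r*dt) * [p*0.000000 + (1-p)*0.000000] = 0.000000; exercise = 0.000000; V(2,2) = max -> 0.000000
  V(1,0) = exp(-r*dt) * [p*2.704228 + (1-p)*0.577967] = 1.639500; exercise = 0.645081; V(1,0) = max -> 1.639500
  V(1,1) = exp(-r*dt) * [p*0.577967 + (1-p)*0.000000] = 0.289899; exercise = 0.000000; V(1,1) = max -> 0.289899
  V(0,0) = exp(-r*dt) * [p*1.639500 + (1-p)*0.289899] = 0.964346; exercise = 0.000000; V(0,0) = max -> 0.964346

Answer: Price = V(0,0) = 0.9643


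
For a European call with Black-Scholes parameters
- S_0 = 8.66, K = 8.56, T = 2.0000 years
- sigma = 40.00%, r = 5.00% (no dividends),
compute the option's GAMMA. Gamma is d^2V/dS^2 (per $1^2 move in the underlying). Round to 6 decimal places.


Answer: Gamma = 0.072570

Derivation:
d1 = 0.4801511944; d2 = -0.0855342306
phi(d1) = 0.3555067232; exp(-qT) = 1.0000000000; exp(-rT) = 0.9048374180
Gamma = exp(-qT) * phi(d1) / (S * sigma * sqrt(T)) = 1.0000000000 * 0.3555067232 / (8.6600 * 0.4000 * 1.4142135624) = 0.072570


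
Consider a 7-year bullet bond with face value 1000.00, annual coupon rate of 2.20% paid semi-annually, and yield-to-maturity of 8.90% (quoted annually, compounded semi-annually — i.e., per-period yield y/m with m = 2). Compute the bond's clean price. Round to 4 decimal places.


Coupon per period c = face * coupon_rate / m = 11.000000
Periods per year m = 2; per-period yield y/m = 0.044500
Number of cashflows N = 14
Cashflows (t years, CF_t, discount factor 1/(1+y/m)^(m*t), PV):
  t = 0.5000: CF_t = 11.000000, DF = 0.957396, PV = 10.531355
  t = 1.0000: CF_t = 11.000000, DF = 0.916607, PV = 10.082676
  t = 1.5000: CF_t = 11.000000, DF = 0.877556, PV = 9.653112
  t = 2.0000: CF_t = 11.000000, DF = 0.840168, PV = 9.241850
  t = 2.5000: CF_t = 11.000000, DF = 0.804374, PV = 8.848109
  t = 3.0000: CF_t = 11.000000, DF = 0.770104, PV = 8.471143
  t = 3.5000: CF_t = 11.000000, DF = 0.737294, PV = 8.110238
  t = 4.0000: CF_t = 11.000000, DF = 0.705883, PV = 7.764708
  t = 4.5000: CF_t = 11.000000, DF = 0.675809, PV = 7.433900
  t = 5.0000: CF_t = 11.000000, DF = 0.647017, PV = 7.117185
  t = 5.5000: CF_t = 11.000000, DF = 0.619451, PV = 6.813963
  t = 6.0000: CF_t = 11.000000, DF = 0.593060, PV = 6.523661
  t = 6.5000: CF_t = 11.000000, DF = 0.567793, PV = 6.245726
  t = 7.0000: CF_t = 1011.000000, DF = 0.543603, PV = 549.582550
Price P = sum_t PV_t = 656.420174

Answer: Price = 656.4202


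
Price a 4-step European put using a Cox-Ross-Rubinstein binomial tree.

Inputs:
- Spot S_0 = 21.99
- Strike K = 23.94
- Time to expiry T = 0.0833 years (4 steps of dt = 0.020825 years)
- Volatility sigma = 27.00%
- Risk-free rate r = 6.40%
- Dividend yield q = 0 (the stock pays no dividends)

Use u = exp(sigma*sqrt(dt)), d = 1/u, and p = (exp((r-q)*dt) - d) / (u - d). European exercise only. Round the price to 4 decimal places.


dt = T/N = 0.020825
u = exp(sigma*sqrt(dt)) = 1.039732; d = 1/u = 0.961786
p = (exp((r-q)*dt) - d) / (u - d) = 0.507371
Discount per step: exp(-r*dt) = 0.998668
Stock lattice S(k, i) with i counting down-moves:
  k=0: S(0,0) = 21.9900
  k=1: S(1,0) = 22.8637; S(1,1) = 21.1497
  k=2: S(2,0) = 23.7721; S(2,1) = 21.9900; S(2,2) = 20.3415
  k=3: S(3,0) = 24.7167; S(3,1) = 22.8637; S(3,2) = 21.1497; S(3,3) = 19.5641
  k=4: S(4,0) = 25.6987; S(4,1) = 23.7721; S(4,2) = 21.9900; S(4,3) = 20.3415; S(4,4) = 18.8165
Terminal payoffs V(N, i) = max(K - S_T, 0):
  V(4,0) = 0.000000; V(4,1) = 0.167855; V(4,2) = 1.950000; V(4,3) = 3.598541; V(4,4) = 5.123495
Backward induction: V(k, i) = exp(-r*dt) * [p * V(k+1, i) + (1-p) * V(k+1, i+1)].
  V(3,0) = exp(-r*dt) * [p*0.000000 + (1-p)*0.167855] = 0.082580
  V(3,1) = exp(-r*dt) * [p*0.167855 + (1-p)*1.950000] = 1.044399
  V(3,2) = exp(-r*dt) * [p*1.950000 + (1-p)*3.598541] = 2.758441
  V(3,3) = exp(-r*dt) * [p*3.598541 + (1-p)*5.123495] = 4.343985
  V(2,0) = exp(-r*dt) * [p*0.082580 + (1-p)*1.044399] = 0.555659
  V(2,1) = exp(-r*dt) * [p*1.044399 + (1-p)*2.758441] = 1.886271
  V(2,2) = exp(-r*dt) * [p*2.758441 + (1-p)*4.343985] = 3.534812
  V(1,0) = exp(-r*dt) * [p*0.555659 + (1-p)*1.886271] = 1.209544
  V(1,1) = exp(-r*dt) * [p*1.886271 + (1-p)*3.534812] = 2.694796
  V(0,0) = exp(-r*dt) * [p*1.209544 + (1-p)*2.694796] = 1.938637

Answer: Price = V(0,0) = 1.9386


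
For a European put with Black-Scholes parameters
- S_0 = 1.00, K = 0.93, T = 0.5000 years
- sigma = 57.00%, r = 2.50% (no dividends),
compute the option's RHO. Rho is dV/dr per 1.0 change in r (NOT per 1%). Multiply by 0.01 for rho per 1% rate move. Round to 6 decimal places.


d1 = 0.4125923231; d2 = 0.0095414578
phi(d1) = 0.3663908036; exp(-qT) = 1.0000000000; exp(-rT) = 0.9875778005
N(-d2) = 0.4961935668
Rho = -K*T*exp(-rT)*N(-d2) = -0.9300 * 0.5000 * 0.9875778005 * 0.4961935668 = -0.227864

Answer: Rho = -0.227864


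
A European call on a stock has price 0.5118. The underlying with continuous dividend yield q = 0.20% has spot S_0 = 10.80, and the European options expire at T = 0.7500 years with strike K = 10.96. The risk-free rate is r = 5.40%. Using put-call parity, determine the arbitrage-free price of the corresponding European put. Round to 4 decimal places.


Put-call parity: C - P = S_0 * exp(-qT) - K * exp(-rT).
S_0 * exp(-qT) = 10.8000 * 0.99850112 = 10.78381214
K * exp(-rT) = 10.9600 * 0.96030916 = 10.52498844
P = C - S*exp(-qT) + K*exp(-rT)
P = 0.5118 - 10.78381214 + 10.52498844 = 0.2530

Answer: Put price = 0.2530


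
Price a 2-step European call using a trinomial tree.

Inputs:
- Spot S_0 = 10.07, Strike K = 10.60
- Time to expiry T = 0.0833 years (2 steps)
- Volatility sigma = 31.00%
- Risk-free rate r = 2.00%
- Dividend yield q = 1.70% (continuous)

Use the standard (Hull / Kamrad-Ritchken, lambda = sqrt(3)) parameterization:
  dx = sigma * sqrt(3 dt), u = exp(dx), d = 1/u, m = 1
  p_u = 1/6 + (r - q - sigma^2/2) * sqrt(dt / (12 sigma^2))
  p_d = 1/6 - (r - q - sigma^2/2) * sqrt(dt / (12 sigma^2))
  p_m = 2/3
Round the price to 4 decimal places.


Answer: Price = V(0,0) = 0.1822

Derivation:
dt = T/N = 0.041650; dx = sigma*sqrt(3*dt) = 0.109580
u = exp(dx) = 1.115809; d = 1/u = 0.896211
p_u = 0.158105, p_m = 0.666667, p_d = 0.175228
Discount per step: exp(-r*dt) = 0.999167
Stock lattice S(k, j) with j the centered position index:
  k=0: S(0,+0) = 10.0700
  k=1: S(1,-1) = 9.0248; S(1,+0) = 10.0700; S(1,+1) = 11.2362
  k=2: S(2,-2) = 8.0882; S(2,-1) = 9.0248; S(2,+0) = 10.0700; S(2,+1) = 11.2362; S(2,+2) = 12.5374
Terminal payoffs V(N, j) = max(S_T - K, 0):
  V(2,-2) = 0.000000; V(2,-1) = 0.000000; V(2,+0) = 0.000000; V(2,+1) = 0.636196; V(2,+2) = 1.937447
Backward induction: V(k, j) = exp(-r*dt) * [p_u * V(k+1, j+1) + p_m * V(k+1, j) + p_d * V(k+1, j-1)]
  V(1,-1) = exp(-r*dt) * [p_u*0.000000 + p_m*0.000000 + p_d*0.000000] = 0.000000
  V(1,+0) = exp(-r*dt) * [p_u*0.636196 + p_m*0.000000 + p_d*0.000000] = 0.100502
  V(1,+1) = exp(-r*dt) * [p_u*1.937447 + p_m*0.636196 + p_d*0.000000] = 0.729843
  V(0,+0) = exp(-r*dt) * [p_u*0.729843 + p_m*0.100502 + p_d*0.000000] = 0.182241


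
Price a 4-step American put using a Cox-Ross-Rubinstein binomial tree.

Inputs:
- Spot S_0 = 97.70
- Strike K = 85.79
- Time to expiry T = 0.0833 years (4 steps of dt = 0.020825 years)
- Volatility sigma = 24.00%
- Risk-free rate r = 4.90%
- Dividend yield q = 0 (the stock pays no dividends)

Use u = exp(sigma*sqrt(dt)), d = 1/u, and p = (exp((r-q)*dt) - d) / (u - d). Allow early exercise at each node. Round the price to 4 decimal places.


Answer: Price = V(0,0) = 0.0432

Derivation:
dt = T/N = 0.020825
u = exp(sigma*sqrt(dt)) = 1.035241; d = 1/u = 0.965959
p = (exp((r-q)*dt) - d) / (u - d) = 0.506078
Discount per step: exp(-r*dt) = 0.998980
Stock lattice S(k, i) with i counting down-moves:
  k=0: S(0,0) = 97.7000
  k=1: S(1,0) = 101.1430; S(1,1) = 94.3742
  k=2: S(2,0) = 104.7074; S(2,1) = 97.7000; S(2,2) = 91.1616
  k=3: S(3,0) = 108.3974; S(3,1) = 101.1430; S(3,2) = 94.3742; S(3,3) = 88.0583
  k=4: S(4,0) = 112.2174; S(4,1) = 104.7074; S(4,2) = 97.7000; S(4,3) = 91.1616; S(4,4) = 85.0607
Terminal payoffs V(N, i) = max(K - S_T, 0):
  V(4,0) = 0.000000; V(4,1) = 0.000000; V(4,2) = 0.000000; V(4,3) = 0.000000; V(4,4) = 0.729292
Backward induction: V(k, i) = exp(-r*dt) * [p * V(k+1, i) + (1-p) * V(k+1, i+1)]; then take max(V_cont, immediate exercise) for American.
  V(3,0) = exp(-r*dt) * [p*0.000000 + (1-p)*0.000000] = 0.000000; exercise = 0.000000; V(3,0) = max -> 0.000000
  V(3,1) = exp(-r*dt) * [p*0.000000 + (1-p)*0.000000] = 0.000000; exercise = 0.000000; V(3,1) = max -> 0.000000
  V(3,2) = exp(-r*dt) * [p*0.000000 + (1-p)*0.000000] = 0.000000; exercise = 0.000000; V(3,2) = max -> 0.000000
  V(3,3) = exp(-r*dt) * [p*0.000000 + (1-p)*0.729292] = 0.359846; exercise = 0.000000; V(3,3) = max -> 0.359846
  V(2,0) = exp(-r*dt) * [p*0.000000 + (1-p)*0.000000] = 0.000000; exercise = 0.000000; V(2,0) = max -> 0.000000
  V(2,1) = exp(-r*dt) * [p*0.000000 + (1-p)*0.000000] = 0.000000; exercise = 0.000000; V(2,1) = max -> 0.000000
  V(2,2) = exp(-r*dt) * [p*0.000000 + (1-p)*0.359846] = 0.177554; exercise = 0.000000; V(2,2) = max -> 0.177554
  V(1,0) = exp(-r*dt) * [p*0.000000 + (1-p)*0.000000] = 0.000000; exercise = 0.000000; V(1,0) = max -> 0.000000
  V(1,1) = exp(-r*dt) * [p*0.000000 + (1-p)*0.177554] = 0.087608; exercise = 0.000000; V(1,1) = max -> 0.087608
  V(0,0) = exp(-r*dt) * [p*0.000000 + (1-p)*0.087608] = 0.043228; exercise = 0.000000; V(0,0) = max -> 0.043228


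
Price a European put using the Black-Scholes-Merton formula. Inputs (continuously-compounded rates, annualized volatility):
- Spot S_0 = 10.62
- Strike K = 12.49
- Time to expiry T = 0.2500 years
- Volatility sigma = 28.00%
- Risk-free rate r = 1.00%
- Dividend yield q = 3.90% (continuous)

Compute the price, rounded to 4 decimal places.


Answer: Price = 2.0297

Derivation:
d1 = (ln(S/K) + (r - q + 0.5*sigma^2) * T) / (sigma * sqrt(T)) = -1.14028077
d2 = d1 - sigma * sqrt(T) = -1.28028077
exp(-rT) = 0.99750312; exp(-qT) = 0.99029738
P = K * exp(-rT) * N(-d2) - S_0 * exp(-qT) * N(-d1)
N(-d1) = 0.87291533; N(-d2) = 0.89977680
P = 12.4900 * 0.99750312 * 0.89977680 - 10.6200 * 0.99029738 * 0.87291533 = 2.0297


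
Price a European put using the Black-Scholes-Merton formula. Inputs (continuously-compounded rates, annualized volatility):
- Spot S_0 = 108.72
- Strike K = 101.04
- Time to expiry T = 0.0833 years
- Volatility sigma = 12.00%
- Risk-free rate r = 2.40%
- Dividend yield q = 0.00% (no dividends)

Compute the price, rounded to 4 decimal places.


Answer: Price = 0.0191

Derivation:
d1 = (ln(S/K) + (r - q + 0.5*sigma^2) * T) / (sigma * sqrt(T)) = 2.19027720
d2 = d1 - sigma * sqrt(T) = 2.15564312
exp(-rT) = 0.99800280; exp(-qT) = 1.00000000
P = K * exp(-rT) * N(-d2) - S_0 * exp(-qT) * N(-d1)
N(-d1) = 0.01425207; N(-d2) = 0.01555577
P = 101.0400 * 0.99800280 * 0.01555577 - 108.7200 * 1.00000000 * 0.01425207 = 0.0191


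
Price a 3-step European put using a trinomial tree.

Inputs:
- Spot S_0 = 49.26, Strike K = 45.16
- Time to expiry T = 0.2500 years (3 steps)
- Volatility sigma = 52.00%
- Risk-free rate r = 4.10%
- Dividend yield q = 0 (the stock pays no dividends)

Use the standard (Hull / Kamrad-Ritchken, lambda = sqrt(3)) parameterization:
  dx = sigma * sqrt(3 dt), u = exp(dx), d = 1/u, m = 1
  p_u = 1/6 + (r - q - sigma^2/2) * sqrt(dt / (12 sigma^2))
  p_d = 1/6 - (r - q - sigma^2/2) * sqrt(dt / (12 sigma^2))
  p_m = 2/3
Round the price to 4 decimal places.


dt = T/N = 0.083333; dx = sigma*sqrt(3*dt) = 0.260000
u = exp(dx) = 1.296930; d = 1/u = 0.771052
p_u = 0.151571, p_m = 0.666667, p_d = 0.181763
Discount per step: exp(-r*dt) = 0.996589
Stock lattice S(k, j) with j the centered position index:
  k=0: S(0,+0) = 49.2600
  k=1: S(1,-1) = 37.9820; S(1,+0) = 49.2600; S(1,+1) = 63.8868
  k=2: S(2,-2) = 29.2861; S(2,-1) = 37.9820; S(2,+0) = 49.2600; S(2,+1) = 63.8868; S(2,+2) = 82.8567
  k=3: S(3,-3) = 22.5811; S(3,-2) = 29.2861; S(3,-1) = 37.9820; S(3,+0) = 49.2600; S(3,+1) = 63.8868; S(3,+2) = 82.8567; S(3,+3) = 107.4593
Terminal payoffs V(N, j) = max(K - S_T, 0):
  V(3,-3) = 22.578920; V(3,-2) = 15.873918; V(3,-1) = 7.177999; V(3,+0) = 0.000000; V(3,+1) = 0.000000; V(3,+2) = 0.000000; V(3,+3) = 0.000000
Backward induction: V(k, j) = exp(-r*dt) * [p_u * V(k+1, j+1) + p_m * V(k+1, j) + p_d * V(k+1, j-1)]
  V(2,-2) = exp(-r*dt) * [p_u*7.177999 + p_m*15.873918 + p_d*22.578920] = 15.720788
  V(2,-1) = exp(-r*dt) * [p_u*0.000000 + p_m*7.177999 + p_d*15.873918] = 7.644457
  V(2,+0) = exp(-r*dt) * [p_u*0.000000 + p_m*0.000000 + p_d*7.177999] = 1.300243
  V(2,+1) = exp(-r*dt) * [p_u*0.000000 + p_m*0.000000 + p_d*0.000000] = 0.000000
  V(2,+2) = exp(-r*dt) * [p_u*0.000000 + p_m*0.000000 + p_d*0.000000] = 0.000000
  V(1,-1) = exp(-r*dt) * [p_u*1.300243 + p_m*7.644457 + p_d*15.720788] = 8.123037
  V(1,+0) = exp(-r*dt) * [p_u*0.000000 + p_m*1.300243 + p_d*7.644457] = 2.248611
  V(1,+1) = exp(-r*dt) * [p_u*0.000000 + p_m*0.000000 + p_d*1.300243] = 0.235530
  V(0,+0) = exp(-r*dt) * [p_u*0.235530 + p_m*2.248611 + p_d*8.123037] = 3.000969

Answer: Price = V(0,0) = 3.0010


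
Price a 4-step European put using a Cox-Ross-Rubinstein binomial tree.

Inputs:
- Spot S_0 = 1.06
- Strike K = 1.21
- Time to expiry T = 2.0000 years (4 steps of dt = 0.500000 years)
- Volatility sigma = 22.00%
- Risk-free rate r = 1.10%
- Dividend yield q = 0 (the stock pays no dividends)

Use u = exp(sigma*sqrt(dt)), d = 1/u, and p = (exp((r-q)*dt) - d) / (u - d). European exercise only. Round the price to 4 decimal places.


dt = T/N = 0.500000
u = exp(sigma*sqrt(dt)) = 1.168316; d = 1/u = 0.855933
p = (exp((r-q)*dt) - d) / (u - d) = 0.478842
Discount per step: exp(-r*dt) = 0.994515
Stock lattice S(k, i) with i counting down-moves:
  k=0: S(0,0) = 1.0600
  k=1: S(1,0) = 1.2384; S(1,1) = 0.9073
  k=2: S(2,0) = 1.4469; S(2,1) = 1.0600; S(2,2) = 0.7766
  k=3: S(3,0) = 1.6904; S(3,1) = 1.2384; S(3,2) = 0.9073; S(3,3) = 0.6647
  k=4: S(4,0) = 1.9749; S(4,1) = 1.4469; S(4,2) = 1.0600; S(4,3) = 0.7766; S(4,4) = 0.5689
Terminal payoffs V(N, i) = max(K - S_T, 0):
  V(4,0) = 0.000000; V(4,1) = 0.000000; V(4,2) = 0.150000; V(4,3) = 0.433422; V(4,4) = 0.641063
Backward induction: V(k, i) = exp(-r*dt) * [p * V(k+1, i) + (1-p) * V(k+1, i+1)].
  V(3,0) = exp(-r*dt) * [p*0.000000 + (1-p)*0.000000] = 0.000000
  V(3,1) = exp(-r*dt) * [p*0.000000 + (1-p)*0.150000] = 0.077745
  V(3,2) = exp(-r*dt) * [p*0.150000 + (1-p)*0.433422] = 0.296075
  V(3,3) = exp(-r*dt) * [p*0.433422 + (1-p)*0.641063] = 0.538665
  V(2,0) = exp(-r*dt) * [p*0.000000 + (1-p)*0.077745] = 0.040295
  V(2,1) = exp(-r*dt) * [p*0.077745 + (1-p)*0.296075] = 0.190479
  V(2,2) = exp(-r*dt) * [p*0.296075 + (1-p)*0.538665] = 0.420185
  V(1,0) = exp(-r*dt) * [p*0.040295 + (1-p)*0.190479] = 0.117914
  V(1,1) = exp(-r*dt) * [p*0.190479 + (1-p)*0.420185] = 0.308490
  V(0,0) = exp(-r*dt) * [p*0.117914 + (1-p)*0.308490] = 0.216043

Answer: Price = V(0,0) = 0.2160


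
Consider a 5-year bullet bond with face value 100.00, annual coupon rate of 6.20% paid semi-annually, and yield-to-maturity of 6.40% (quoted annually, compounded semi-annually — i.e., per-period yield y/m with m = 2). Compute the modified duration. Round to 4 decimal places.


Coupon per period c = face * coupon_rate / m = 3.100000
Periods per year m = 2; per-period yield y/m = 0.032000
Number of cashflows N = 10
Cashflows (t years, CF_t, discount factor 1/(1+y/m)^(m*t), PV):
  t = 0.5000: CF_t = 3.100000, DF = 0.968992, PV = 3.003876
  t = 1.0000: CF_t = 3.100000, DF = 0.938946, PV = 2.910733
  t = 1.5000: CF_t = 3.100000, DF = 0.909831, PV = 2.820477
  t = 2.0000: CF_t = 3.100000, DF = 0.881620, PV = 2.733021
  t = 2.5000: CF_t = 3.100000, DF = 0.854283, PV = 2.648276
  t = 3.0000: CF_t = 3.100000, DF = 0.827793, PV = 2.566159
  t = 3.5000: CF_t = 3.100000, DF = 0.802125, PV = 2.486588
  t = 4.0000: CF_t = 3.100000, DF = 0.777253, PV = 2.409484
  t = 4.5000: CF_t = 3.100000, DF = 0.753152, PV = 2.334772
  t = 5.0000: CF_t = 103.100000, DF = 0.729799, PV = 75.242236
Price P = sum_t PV_t = 99.155621
First compute Macaulay numerator sum_t t * PV_t:
  t * PV_t at t = 0.5000: 1.501938
  t * PV_t at t = 1.0000: 2.910733
  t * PV_t at t = 1.5000: 4.230716
  t * PV_t at t = 2.0000: 5.466041
  t * PV_t at t = 2.5000: 6.620689
  t * PV_t at t = 3.0000: 7.698476
  t * PV_t at t = 3.5000: 8.703058
  t * PV_t at t = 4.0000: 9.637938
  t * PV_t at t = 4.5000: 10.506473
  t * PV_t at t = 5.0000: 376.211179
Macaulay duration D = 433.487240 / 99.155621 = 4.371787
Modified duration = D / (1 + y/m) = 4.371787 / (1 + 0.032000) = 4.236228

Answer: Modified duration = 4.2362


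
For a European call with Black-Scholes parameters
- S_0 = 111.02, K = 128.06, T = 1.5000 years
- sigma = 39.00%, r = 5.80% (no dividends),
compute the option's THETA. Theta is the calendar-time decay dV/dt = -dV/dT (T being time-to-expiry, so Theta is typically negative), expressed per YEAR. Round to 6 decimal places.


d1 = 0.1220274263; d2 = -0.3556230735
phi(d1) = 0.3959830469; exp(-qT) = 1.0000000000; exp(-rT) = 0.9166770956
Theta = -S*exp(-qT)*phi(d1)*sigma/(2*sqrt(T)) - r*K*exp(-rT)*N(d2) + q*S*exp(-qT)*N(d1)
N(d1) = 0.5485613512; N(d2) = 0.3610614308; sqrt(T) = 1.2247448714
Term 1 = -111.0200 * 1.0000000000 * 0.3959830469 * 0.3900 / (2 * 1.2247448714) = -6.9994964537
Term 2 = -0.0580 * 128.0600 * 0.9166770956 * 0.3610614308 = -2.4583231444
Term 3 = 0 (no dividend yield, q = 0)
Theta = -6.9994964537 + (-2.4583231444) + (0.0000000000) = -9.457820

Answer: Theta = -9.457820


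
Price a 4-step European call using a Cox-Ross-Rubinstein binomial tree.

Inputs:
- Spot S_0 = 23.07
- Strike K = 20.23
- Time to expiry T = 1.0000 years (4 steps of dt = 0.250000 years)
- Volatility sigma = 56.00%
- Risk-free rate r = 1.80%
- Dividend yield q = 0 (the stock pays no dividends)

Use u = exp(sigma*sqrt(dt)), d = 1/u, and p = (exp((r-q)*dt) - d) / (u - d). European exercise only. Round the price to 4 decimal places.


dt = T/N = 0.250000
u = exp(sigma*sqrt(dt)) = 1.323130; d = 1/u = 0.755784
p = (exp((r-q)*dt) - d) / (u - d) = 0.438403
Discount per step: exp(-r*dt) = 0.995510
Stock lattice S(k, i) with i counting down-moves:
  k=0: S(0,0) = 23.0700
  k=1: S(1,0) = 30.5246; S(1,1) = 17.4359
  k=2: S(2,0) = 40.3880; S(2,1) = 23.0700; S(2,2) = 13.1778
  k=3: S(3,0) = 53.4386; S(3,1) = 30.5246; S(3,2) = 17.4359; S(3,3) = 9.9596
  k=4: S(4,0) = 70.7062; S(4,1) = 40.3880; S(4,2) = 23.0700; S(4,3) = 13.1778; S(4,4) = 7.5273
Terminal payoffs V(N, i) = max(S_T - K, 0):
  V(4,0) = 50.476186; V(4,1) = 20.158015; V(4,2) = 2.840000; V(4,3) = 0.000000; V(4,4) = 0.000000
Backward induction: V(k, i) = exp(-r*dt) * [p * V(k+1, i) + (1-p) * V(k+1, i+1)].
  V(3,0) = exp(-r*dt) * [p*50.476186 + (1-p)*20.158015] = 33.299417
  V(3,1) = exp(-r*dt) * [p*20.158015 + (1-p)*2.840000] = 10.385435
  V(3,2) = exp(-r*dt) * [p*2.840000 + (1-p)*0.000000] = 1.239475
  V(3,3) = exp(-r*dt) * [p*0.000000 + (1-p)*0.000000] = 0.000000
  V(2,0) = exp(-r*dt) * [p*33.299417 + (1-p)*10.385435] = 20.339268
  V(2,1) = exp(-r*dt) * [p*10.385435 + (1-p)*1.239475] = 5.225527
  V(2,2) = exp(-r*dt) * [p*1.239475 + (1-p)*0.000000] = 0.540950
  V(1,0) = exp(-r*dt) * [p*20.339268 + (1-p)*5.225527] = 11.798229
  V(1,1) = exp(-r*dt) * [p*5.225527 + (1-p)*0.540950] = 2.583034
  V(0,0) = exp(-r*dt) * [p*11.798229 + (1-p)*2.583034] = 6.593270

Answer: Price = V(0,0) = 6.5933


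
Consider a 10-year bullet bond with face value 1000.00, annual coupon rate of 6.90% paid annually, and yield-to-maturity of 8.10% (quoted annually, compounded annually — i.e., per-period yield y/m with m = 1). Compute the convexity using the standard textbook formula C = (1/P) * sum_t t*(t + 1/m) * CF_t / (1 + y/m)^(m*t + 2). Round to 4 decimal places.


Answer: Convexity = 62.6265

Derivation:
Coupon per period c = face * coupon_rate / m = 69.000000
Periods per year m = 1; per-period yield y/m = 0.081000
Number of cashflows N = 10
Cashflows (t years, CF_t, discount factor 1/(1+y/m)^(m*t), PV):
  t = 1.0000: CF_t = 69.000000, DF = 0.925069, PV = 63.829787
  t = 2.0000: CF_t = 69.000000, DF = 0.855753, PV = 59.046982
  t = 3.0000: CF_t = 69.000000, DF = 0.791631, PV = 54.622555
  t = 4.0000: CF_t = 69.000000, DF = 0.732314, PV = 50.529653
  t = 5.0000: CF_t = 69.000000, DF = 0.677441, PV = 46.743435
  t = 6.0000: CF_t = 69.000000, DF = 0.626680, PV = 43.240920
  t = 7.0000: CF_t = 69.000000, DF = 0.579722, PV = 40.000851
  t = 8.0000: CF_t = 69.000000, DF = 0.536284, PV = 37.003563
  t = 9.0000: CF_t = 69.000000, DF = 0.496099, PV = 34.230863
  t = 10.0000: CF_t = 1069.000000, DF = 0.458926, PV = 490.592343
Price P = sum_t PV_t = 919.840951
Convexity numerator sum_t t*(t + 1/m) * CF_t / (1+y/m)^(m*t + 2):
  t = 1.0000: term = 109.245110
  t = 2.0000: term = 303.177917
  t = 3.0000: term = 560.921216
  t = 4.0000: term = 864.818403
  t = 5.0000: term = 1200.025536
  t = 6.0000: term = 1554.149631
  t = 7.0000: term = 1916.928314
  t = 8.0000: term = 2279.946455
  t = 9.0000: term = 2636.385818
  t = 10.0000: term = 46180.864961
Convexity = (1/P) * sum = 57606.463360 / 919.840951 = 62.626548


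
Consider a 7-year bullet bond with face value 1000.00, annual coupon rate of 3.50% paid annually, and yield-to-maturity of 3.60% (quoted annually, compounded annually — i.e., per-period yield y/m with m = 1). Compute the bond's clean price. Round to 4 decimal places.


Answer: Price = 993.9082

Derivation:
Coupon per period c = face * coupon_rate / m = 35.000000
Periods per year m = 1; per-period yield y/m = 0.036000
Number of cashflows N = 7
Cashflows (t years, CF_t, discount factor 1/(1+y/m)^(m*t), PV):
  t = 1.0000: CF_t = 35.000000, DF = 0.965251, PV = 33.783784
  t = 2.0000: CF_t = 35.000000, DF = 0.931709, PV = 32.609830
  t = 3.0000: CF_t = 35.000000, DF = 0.899333, PV = 31.476670
  t = 4.0000: CF_t = 35.000000, DF = 0.868082, PV = 30.382886
  t = 5.0000: CF_t = 35.000000, DF = 0.837917, PV = 29.327110
  t = 6.0000: CF_t = 35.000000, DF = 0.808801, PV = 28.308021
  t = 7.0000: CF_t = 1035.000000, DF = 0.780696, PV = 808.019910
Price P = sum_t PV_t = 993.908210


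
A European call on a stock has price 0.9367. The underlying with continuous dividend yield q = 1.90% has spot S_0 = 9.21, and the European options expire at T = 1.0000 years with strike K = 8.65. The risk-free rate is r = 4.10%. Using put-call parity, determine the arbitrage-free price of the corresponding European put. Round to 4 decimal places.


Put-call parity: C - P = S_0 * exp(-qT) - K * exp(-rT).
S_0 * exp(-qT) = 9.2100 * 0.98117936 = 9.03666193
K * exp(-rT) = 8.6500 * 0.95982913 = 8.30252197
P = C - S*exp(-qT) + K*exp(-rT)
P = 0.9367 - 9.03666193 + 8.30252197 = 0.2026

Answer: Put price = 0.2026


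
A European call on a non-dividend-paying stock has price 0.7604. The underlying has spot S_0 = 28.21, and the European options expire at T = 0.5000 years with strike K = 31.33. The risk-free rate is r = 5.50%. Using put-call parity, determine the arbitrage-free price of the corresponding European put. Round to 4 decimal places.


Put-call parity: C - P = S_0 * exp(-qT) - K * exp(-rT).
S_0 * exp(-qT) = 28.2100 * 1.00000000 = 28.21000000
K * exp(-rT) = 31.3300 * 0.97287468 = 30.48016380
P = C - S*exp(-qT) + K*exp(-rT)
P = 0.7604 - 28.21000000 + 30.48016380 = 3.0306

Answer: Put price = 3.0306


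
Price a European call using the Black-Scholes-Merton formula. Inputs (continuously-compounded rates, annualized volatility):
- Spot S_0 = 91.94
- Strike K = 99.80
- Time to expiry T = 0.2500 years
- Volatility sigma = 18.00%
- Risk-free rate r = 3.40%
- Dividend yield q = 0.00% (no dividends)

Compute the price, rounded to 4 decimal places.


Answer: Price = 1.0007

Derivation:
d1 = (ln(S/K) + (r - q + 0.5*sigma^2) * T) / (sigma * sqrt(T)) = -0.77202214
d2 = d1 - sigma * sqrt(T) = -0.86202214
exp(-rT) = 0.99153602; exp(-qT) = 1.00000000
C = S_0 * exp(-qT) * N(d1) - K * exp(-rT) * N(d2)
N(d1) = 0.22005066; N(d2) = 0.19433767
C = 91.9400 * 1.00000000 * 0.22005066 - 99.8000 * 0.99153602 * 0.19433767 = 1.0007


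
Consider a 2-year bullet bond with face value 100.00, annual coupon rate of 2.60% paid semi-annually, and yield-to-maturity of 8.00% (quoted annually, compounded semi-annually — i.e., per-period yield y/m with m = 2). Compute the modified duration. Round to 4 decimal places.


Coupon per period c = face * coupon_rate / m = 1.300000
Periods per year m = 2; per-period yield y/m = 0.040000
Number of cashflows N = 4
Cashflows (t years, CF_t, discount factor 1/(1+y/m)^(m*t), PV):
  t = 0.5000: CF_t = 1.300000, DF = 0.961538, PV = 1.250000
  t = 1.0000: CF_t = 1.300000, DF = 0.924556, PV = 1.201923
  t = 1.5000: CF_t = 1.300000, DF = 0.888996, PV = 1.155695
  t = 2.0000: CF_t = 101.300000, DF = 0.854804, PV = 86.591665
Price P = sum_t PV_t = 90.199283
First compute Macaulay numerator sum_t t * PV_t:
  t * PV_t at t = 0.5000: 0.625000
  t * PV_t at t = 1.0000: 1.201923
  t * PV_t at t = 1.5000: 1.733543
  t * PV_t at t = 2.0000: 173.183329
Macaulay duration D = 176.743795 / 90.199283 = 1.959481
Modified duration = D / (1 + y/m) = 1.959481 / (1 + 0.040000) = 1.884116

Answer: Modified duration = 1.8841


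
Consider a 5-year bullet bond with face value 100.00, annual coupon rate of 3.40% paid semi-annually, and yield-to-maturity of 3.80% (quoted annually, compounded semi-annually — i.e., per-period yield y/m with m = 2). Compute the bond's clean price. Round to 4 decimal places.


Answer: Price = 98.1940

Derivation:
Coupon per period c = face * coupon_rate / m = 1.700000
Periods per year m = 2; per-period yield y/m = 0.019000
Number of cashflows N = 10
Cashflows (t years, CF_t, discount factor 1/(1+y/m)^(m*t), PV):
  t = 0.5000: CF_t = 1.700000, DF = 0.981354, PV = 1.668302
  t = 1.0000: CF_t = 1.700000, DF = 0.963056, PV = 1.637196
  t = 1.5000: CF_t = 1.700000, DF = 0.945099, PV = 1.606669
  t = 2.0000: CF_t = 1.700000, DF = 0.927477, PV = 1.576711
  t = 2.5000: CF_t = 1.700000, DF = 0.910184, PV = 1.547312
  t = 3.0000: CF_t = 1.700000, DF = 0.893213, PV = 1.518462
  t = 3.5000: CF_t = 1.700000, DF = 0.876558, PV = 1.490149
  t = 4.0000: CF_t = 1.700000, DF = 0.860214, PV = 1.462364
  t = 4.5000: CF_t = 1.700000, DF = 0.844175, PV = 1.435097
  t = 5.0000: CF_t = 101.700000, DF = 0.828434, PV = 84.251785
Price P = sum_t PV_t = 98.194047


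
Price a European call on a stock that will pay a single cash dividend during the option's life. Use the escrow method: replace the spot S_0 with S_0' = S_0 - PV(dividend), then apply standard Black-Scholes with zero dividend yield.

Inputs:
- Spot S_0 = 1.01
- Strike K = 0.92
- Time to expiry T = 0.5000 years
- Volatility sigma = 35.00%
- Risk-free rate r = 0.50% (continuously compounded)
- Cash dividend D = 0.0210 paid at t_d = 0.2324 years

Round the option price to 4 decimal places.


Answer: Price = 0.1338

Derivation:
PV(D) = D * exp(-r * t_d) = 0.0210 * 0.99883867 = 0.02097561
S_0' = S_0 - PV(D) = 1.0100 - 0.02097561 = 0.98902439
d1 = (ln(S_0'/K) + (r + sigma^2/2)*T) / (sigma*sqrt(T)) = 0.42616445
d2 = d1 - sigma*sqrt(T) = 0.17867708
exp(-rT) = 0.99750312
N(d1) = 0.66500599; N(d2) = 0.57090437
C = S_0' * N(d1) - K * exp(-rT) * N(d2) = 0.98902439 * 0.66500599 - 0.9200 * 0.99750312 * 0.57090437 = 0.1338


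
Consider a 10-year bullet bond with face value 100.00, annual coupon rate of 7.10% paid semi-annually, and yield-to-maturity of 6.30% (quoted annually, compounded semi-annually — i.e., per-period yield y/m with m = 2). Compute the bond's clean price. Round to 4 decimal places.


Answer: Price = 105.8693

Derivation:
Coupon per period c = face * coupon_rate / m = 3.550000
Periods per year m = 2; per-period yield y/m = 0.031500
Number of cashflows N = 20
Cashflows (t years, CF_t, discount factor 1/(1+y/m)^(m*t), PV):
  t = 0.5000: CF_t = 3.550000, DF = 0.969462, PV = 3.441590
  t = 1.0000: CF_t = 3.550000, DF = 0.939856, PV = 3.336490
  t = 1.5000: CF_t = 3.550000, DF = 0.911155, PV = 3.234601
  t = 2.0000: CF_t = 3.550000, DF = 0.883330, PV = 3.135822
  t = 2.5000: CF_t = 3.550000, DF = 0.856355, PV = 3.040060
  t = 3.0000: CF_t = 3.550000, DF = 0.830204, PV = 2.947223
  t = 3.5000: CF_t = 3.550000, DF = 0.804851, PV = 2.857220
  t = 4.0000: CF_t = 3.550000, DF = 0.780272, PV = 2.769966
  t = 4.5000: CF_t = 3.550000, DF = 0.756444, PV = 2.685377
  t = 5.0000: CF_t = 3.550000, DF = 0.733344, PV = 2.603371
  t = 5.5000: CF_t = 3.550000, DF = 0.710949, PV = 2.523869
  t = 6.0000: CF_t = 3.550000, DF = 0.689238, PV = 2.446795
  t = 6.5000: CF_t = 3.550000, DF = 0.668190, PV = 2.372075
  t = 7.0000: CF_t = 3.550000, DF = 0.647785, PV = 2.299636
  t = 7.5000: CF_t = 3.550000, DF = 0.628003, PV = 2.229410
  t = 8.0000: CF_t = 3.550000, DF = 0.608825, PV = 2.161328
  t = 8.5000: CF_t = 3.550000, DF = 0.590232, PV = 2.095325
  t = 9.0000: CF_t = 3.550000, DF = 0.572208, PV = 2.031338
  t = 9.5000: CF_t = 3.550000, DF = 0.554734, PV = 1.969305
  t = 10.0000: CF_t = 103.550000, DF = 0.537793, PV = 55.688492
Price P = sum_t PV_t = 105.869292


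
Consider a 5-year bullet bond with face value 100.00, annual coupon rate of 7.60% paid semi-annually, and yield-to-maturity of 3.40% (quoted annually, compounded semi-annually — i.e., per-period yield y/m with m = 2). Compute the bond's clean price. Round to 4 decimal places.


Answer: Price = 119.1630

Derivation:
Coupon per period c = face * coupon_rate / m = 3.800000
Periods per year m = 2; per-period yield y/m = 0.017000
Number of cashflows N = 10
Cashflows (t years, CF_t, discount factor 1/(1+y/m)^(m*t), PV):
  t = 0.5000: CF_t = 3.800000, DF = 0.983284, PV = 3.736480
  t = 1.0000: CF_t = 3.800000, DF = 0.966848, PV = 3.674021
  t = 1.5000: CF_t = 3.800000, DF = 0.950686, PV = 3.612607
  t = 2.0000: CF_t = 3.800000, DF = 0.934795, PV = 3.552219
  t = 2.5000: CF_t = 3.800000, DF = 0.919169, PV = 3.492841
  t = 3.0000: CF_t = 3.800000, DF = 0.903804, PV = 3.434455
  t = 3.5000: CF_t = 3.800000, DF = 0.888696, PV = 3.377046
  t = 4.0000: CF_t = 3.800000, DF = 0.873841, PV = 3.320595
  t = 4.5000: CF_t = 3.800000, DF = 0.859234, PV = 3.265089
  t = 5.0000: CF_t = 103.800000, DF = 0.844871, PV = 87.697623
Price P = sum_t PV_t = 119.162978


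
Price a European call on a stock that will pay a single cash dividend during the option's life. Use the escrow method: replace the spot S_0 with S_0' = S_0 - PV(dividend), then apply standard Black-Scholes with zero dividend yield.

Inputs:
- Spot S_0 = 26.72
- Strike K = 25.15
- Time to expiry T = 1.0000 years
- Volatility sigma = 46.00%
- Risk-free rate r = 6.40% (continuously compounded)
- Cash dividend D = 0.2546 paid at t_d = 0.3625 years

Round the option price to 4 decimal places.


PV(D) = D * exp(-r * t_d) = 0.2546 * 0.97706705 = 0.24876127
S_0' = S_0 - PV(D) = 26.7200 - 0.24876127 = 26.47123873
d1 = (ln(S_0'/K) + (r + sigma^2/2)*T) / (sigma*sqrt(T)) = 0.48043677
d2 = d1 - sigma*sqrt(T) = 0.02043677
exp(-rT) = 0.93800500
N(d1) = 0.68454157; N(d2) = 0.50815253
C = S_0' * N(d1) - K * exp(-rT) * N(d2) = 26.47123873 * 0.68454157 - 25.1500 * 0.93800500 * 0.50815253 = 6.1329

Answer: Price = 6.1329


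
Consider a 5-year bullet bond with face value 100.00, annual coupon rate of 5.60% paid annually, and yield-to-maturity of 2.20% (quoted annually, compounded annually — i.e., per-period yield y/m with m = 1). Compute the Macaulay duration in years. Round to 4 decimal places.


Coupon per period c = face * coupon_rate / m = 5.600000
Periods per year m = 1; per-period yield y/m = 0.022000
Number of cashflows N = 5
Cashflows (t years, CF_t, discount factor 1/(1+y/m)^(m*t), PV):
  t = 1.0000: CF_t = 5.600000, DF = 0.978474, PV = 5.479452
  t = 2.0000: CF_t = 5.600000, DF = 0.957411, PV = 5.361499
  t = 3.0000: CF_t = 5.600000, DF = 0.936801, PV = 5.246085
  t = 4.0000: CF_t = 5.600000, DF = 0.916635, PV = 5.133156
  t = 5.0000: CF_t = 105.600000, DF = 0.896903, PV = 94.712966
Price P = sum_t PV_t = 115.933159
Macaulay numerator sum_t t * PV_t:
  t * PV_t at t = 1.0000: 5.479452
  t * PV_t at t = 2.0000: 10.722998
  t * PV_t at t = 3.0000: 15.738256
  t * PV_t at t = 4.0000: 20.532623
  t * PV_t at t = 5.0000: 473.564832
Macaulay duration D = (sum_t t * PV_t) / P = 526.038161 / 115.933159 = 4.537426

Answer: Macaulay duration = 4.5374 years


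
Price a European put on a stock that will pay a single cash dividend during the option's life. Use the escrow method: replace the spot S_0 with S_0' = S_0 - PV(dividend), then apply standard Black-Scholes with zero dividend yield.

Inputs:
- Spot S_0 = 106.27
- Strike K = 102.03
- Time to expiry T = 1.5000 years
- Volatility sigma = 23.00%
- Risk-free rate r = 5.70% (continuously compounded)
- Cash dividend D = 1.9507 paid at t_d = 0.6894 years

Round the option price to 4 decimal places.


Answer: Price = 6.5347

Derivation:
PV(D) = D * exp(-r * t_d) = 1.9507 * 0.96146627 = 1.87553224
S_0' = S_0 - PV(D) = 106.2700 - 1.87553224 = 104.39446776
d1 = (ln(S_0'/K) + (r + sigma^2/2)*T) / (sigma*sqrt(T)) = 0.52569882
d2 = d1 - sigma*sqrt(T) = 0.24400750
exp(-rT) = 0.91805314
N(-d1) = 0.29954874; N(-d2) = 0.40361250
P = K * exp(-rT) * N(-d2) - S_0' * N(-d1) = 102.0300 * 0.91805314 * 0.40361250 - 104.39446776 * 0.29954874 = 6.5347


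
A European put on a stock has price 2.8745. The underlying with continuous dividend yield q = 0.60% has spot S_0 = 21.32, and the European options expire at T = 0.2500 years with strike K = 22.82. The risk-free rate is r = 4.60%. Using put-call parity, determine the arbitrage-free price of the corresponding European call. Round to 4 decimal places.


Put-call parity: C - P = S_0 * exp(-qT) - K * exp(-rT).
S_0 * exp(-qT) = 21.3200 * 0.99850112 = 21.28804397
K * exp(-rT) = 22.8200 * 0.98856587 = 22.55907320
C = P + S*exp(-qT) - K*exp(-rT)
C = 2.8745 + 21.28804397 - 22.55907320 = 1.6035

Answer: Call price = 1.6035


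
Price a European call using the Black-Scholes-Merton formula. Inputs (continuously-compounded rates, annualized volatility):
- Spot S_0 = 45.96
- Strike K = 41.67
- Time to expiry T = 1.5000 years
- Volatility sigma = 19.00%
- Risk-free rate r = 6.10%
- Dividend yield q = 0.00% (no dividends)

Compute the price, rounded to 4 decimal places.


d1 = (ln(S/K) + (r - q + 0.5*sigma^2) * T) / (sigma * sqrt(T)) = 0.93065573
d2 = d1 - sigma * sqrt(T) = 0.69795420
exp(-rT) = 0.91256132; exp(-qT) = 1.00000000
C = S_0 * exp(-qT) * N(d1) - K * exp(-rT) * N(d2)
N(d1) = 0.82398416; N(d2) = 0.75739708
C = 45.9600 * 1.00000000 * 0.82398416 - 41.6700 * 0.91256132 * 0.75739708 = 9.0692

Answer: Price = 9.0692


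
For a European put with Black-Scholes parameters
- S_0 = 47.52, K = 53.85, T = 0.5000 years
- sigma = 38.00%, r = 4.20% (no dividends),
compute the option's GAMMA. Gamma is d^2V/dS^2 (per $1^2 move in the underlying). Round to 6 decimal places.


d1 = -0.2528901476; d2 = -0.5215907245
phi(d1) = 0.3863872220; exp(-qT) = 1.0000000000; exp(-rT) = 0.9792189646
Gamma = exp(-qT) * phi(d1) / (S * sigma * sqrt(T)) = 1.0000000000 * 0.3863872220 / (47.5200 * 0.3800 * 0.7071067812) = 0.030261

Answer: Gamma = 0.030261


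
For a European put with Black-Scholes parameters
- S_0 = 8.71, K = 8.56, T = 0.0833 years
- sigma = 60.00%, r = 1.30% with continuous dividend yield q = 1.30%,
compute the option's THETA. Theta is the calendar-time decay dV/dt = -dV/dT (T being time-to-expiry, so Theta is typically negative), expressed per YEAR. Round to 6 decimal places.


Answer: Theta = -3.538648

Derivation:
d1 = 0.1869002666; d2 = 0.0137298303
phi(d1) = 0.3920349096; exp(-qT) = 0.9989176861; exp(-rT) = 0.9989176861
Theta = -S*exp(-qT)*phi(d1)*sigma/(2*sqrt(T)) + r*K*exp(-rT)*N(-d2) - q*S*exp(-qT)*N(-d1)
N(-d1) = 0.4258694151; N(-d2) = 0.4945227623; sqrt(T) = 0.2886173938
Term 1 = -8.7100 * 0.9989176861 * 0.3920349096 * 0.6000 / (2 * 0.2886173938) = -3.5454499009
Term 2 = 0.0130 * 8.5600 * 0.9989176861 * 0.4945227623 = 0.0549709327
Term 3 = -0.0130 * 8.7100 * 0.9989176861 * 0.4258694151 = -0.0481690034
Theta = -3.5454499009 + (0.0549709327) + (-0.0481690034) = -3.538648
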